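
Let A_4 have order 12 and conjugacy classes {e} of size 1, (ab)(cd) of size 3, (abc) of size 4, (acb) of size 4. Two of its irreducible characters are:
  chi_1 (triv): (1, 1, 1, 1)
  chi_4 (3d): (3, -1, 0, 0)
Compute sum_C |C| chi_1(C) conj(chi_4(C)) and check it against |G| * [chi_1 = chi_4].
Sum = 0; so <chi_1, chi_4> = 0 (distinct irreducibles are orthogonal).

Why: Compute term by term over conjugacy classes (|C| * chi_1(C) * conj(chi_4(C))):
  1*(1)*conj(3) + 3*(1)*conj(-1) + 4*(1)*conj(0) + 4*(1)*conj(0)
  = (3) + (-3) + (0) + (0)
  = 0.
(Exp terms are combined using exp(i*s)*conj(exp(i*t)) = exp(i*(s-t)), and sums of them are collapsed using the identity that for every m > 1 the m distinct m-th roots of unity sum to 0, e.g. 1 + exp(2*I*pi/3) + exp(-2*I*pi/3) = 0.)
Dividing by |G| = 12 gives 0/12 = 0, matching the row-orthogonality relation <chi_1, chi_4> = [chi_1 = chi_4].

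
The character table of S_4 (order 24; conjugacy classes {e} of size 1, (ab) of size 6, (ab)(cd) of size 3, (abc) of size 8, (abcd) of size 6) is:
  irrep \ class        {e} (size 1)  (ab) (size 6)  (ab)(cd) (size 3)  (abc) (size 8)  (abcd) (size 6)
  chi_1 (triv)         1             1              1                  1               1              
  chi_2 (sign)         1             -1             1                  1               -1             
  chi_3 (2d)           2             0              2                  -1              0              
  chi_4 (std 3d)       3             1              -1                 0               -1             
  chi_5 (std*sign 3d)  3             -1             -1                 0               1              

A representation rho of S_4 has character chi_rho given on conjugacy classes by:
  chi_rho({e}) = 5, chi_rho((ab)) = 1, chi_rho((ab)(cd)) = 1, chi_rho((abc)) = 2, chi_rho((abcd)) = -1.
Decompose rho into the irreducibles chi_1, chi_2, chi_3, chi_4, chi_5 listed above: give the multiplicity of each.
Multiplicities: chi_1: 1, chi_2: 1, chi_3: 0, chi_4: 1, chi_5: 0.

Reasoning: Use <chi_rho, chi> = (1/|G|) sum_C |C| * chi_rho(C) * conj(chi(C)) with |G| = 24 for each irreducible chi in the table:
  <chi_rho, chi_1> = (1/24)[1*(5)*conj(1) + 6*(1)*conj(1) + 3*(1)*conj(1) + 8*(2)*conj(1) + 6*(-1)*conj(1)]
      = (1/24)[(5) + (6) + (3) + (16) + (-6)] = 24/24 = 1
  <chi_rho, chi_2> = (1/24)[1*(5)*conj(1) + 6*(1)*conj(-1) + 3*(1)*conj(1) + 8*(2)*conj(1) + 6*(-1)*conj(-1)]
      = (1/24)[(5) + (-6) + (3) + (16) + (6)] = 24/24 = 1
  <chi_rho, chi_3> = (1/24)[1*(5)*conj(2) + 6*(1)*conj(0) + 3*(1)*conj(2) + 8*(2)*conj(-1) + 6*(-1)*conj(0)]
      = (1/24)[(10) + (0) + (6) + (-16) + (0)] = 0/24 = 0
  <chi_rho, chi_4> = (1/24)[1*(5)*conj(3) + 6*(1)*conj(1) + 3*(1)*conj(-1) + 8*(2)*conj(0) + 6*(-1)*conj(-1)]
      = (1/24)[(15) + (6) + (-3) + (0) + (6)] = 24/24 = 1
  <chi_rho, chi_5> = (1/24)[1*(5)*conj(3) + 6*(1)*conj(-1) + 3*(1)*conj(-1) + 8*(2)*conj(0) + 6*(-1)*conj(1)]
      = (1/24)[(15) + (-6) + (-3) + (0) + (-6)] = 0/24 = 0
Dimension check: dim(rho) = sum (mult * dim) = 1*1 + 1*1 + 0*2 + 1*3 + 0*3 = 5 = chi_rho(e) = 5.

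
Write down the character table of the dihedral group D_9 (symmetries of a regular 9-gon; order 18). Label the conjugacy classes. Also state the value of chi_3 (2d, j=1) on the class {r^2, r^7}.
Conjugacy classes: {e} of size 1, {r^1, r^8} of size 2, {r^2, r^7} of size 2, {r^3, r^6} of size 2, {r^4, r^5} of size 2, {s, sr, ..., sr^8} of size 9.
Character table:
  irrep \ class              {e} (size 1)  {r^1, r^8} (size 2)  {r^2, r^7} (size 2)  {r^3, r^6} (size 2)  {r^4, r^5} (size 2)  {s, sr, ..., sr^8} (size 9)
  chi_1 (triv)               1             1                    1                    1                    1                    1                          
  chi_2 (sign: r->1, s->-1)  1             1                    1                    1                    1                    -1                         
  chi_3 (2d, j=1)            2             2*cos(2*pi/9)        2*cos(4*pi/9)        -1                   -2*cos(pi/9)         0                          
  chi_4 (2d, j=2)            2             2*cos(4*pi/9)        -2*cos(pi/9)         -1                   2*cos(2*pi/9)        0                          
  chi_5 (2d, j=3)            2             -1                   -1                   2                    -1                   0                          
  chi_6 (2d, j=4)            2             -2*cos(pi/9)         2*cos(2*pi/9)        -1                   2*cos(4*pi/9)        0                          

Spot check: chi_3 (2d, j=1) on {r^2, r^7} = 2*cos(4*pi/9).

Working: D_9 has order 2*9 = 18 with 6 conjugacy classes, hence 6 irreducibles. Sum of squared dims 1 + 1 + 4 + 4 + 4 + 4 = 18 = |G|. Linear characters come from the abelianisation; the 2-dimensional irreps have character r^k -> 2*cos(2*pi*j*k/9), reflections -> 0.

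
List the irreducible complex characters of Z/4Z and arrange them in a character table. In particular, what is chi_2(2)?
Character table of Z/4Z (irreps indexed chi_0,...,chi_3 with chi_k(m) = zeta_4^(k*m), zeta_4 = exp(2*pi*i/4)):
  irrep \ class  {0} (size 1)  {1} (size 1)  {2} (size 1)  {3} (size 1)
  chi_0          1             1             1             1           
  chi_1          1             I             -1            -I          
  chi_2          1             -1            1             -1          
  chi_3          1             -I            -1            I           

Spot check: chi_2(2) = zeta_4^(2*2) = zeta_4^4 = 1.

Derivation: Z/4Z is abelian, so all 4 irreducible complex representations are 1-dimensional. They are given by chi_k(m) = zeta_4^(k*m) for k = 0,...,3. Row orthogonality: sum_m chi_k(m) conj(chi_l(m)) = 4 * [k = l].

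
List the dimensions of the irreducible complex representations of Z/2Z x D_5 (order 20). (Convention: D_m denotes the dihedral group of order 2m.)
Dimensions: 1, 1, 1, 1, 2, 2, 2, 2

Why: There are 8 irreducibles (= number of conjugacy classes). Their dimensions d_i satisfy sum d_i^2 = |G| = 20: 1 + 1 + 1 + 1 + 4 + 4 + 4 + 4 = 20. (For the product with Z/2Z: each of the 2 1-dim characters of Z/2Z tensors with each irrep of D_5, giving 2 copies of each D_5-dimension.)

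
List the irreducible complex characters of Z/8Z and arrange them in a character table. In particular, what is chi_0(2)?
Character table of Z/8Z (irreps indexed chi_0,...,chi_7 with chi_k(m) = zeta_8^(k*m), zeta_8 = exp(2*pi*i/8)):
  irrep \ class  {0} (size 1)  {1} (size 1)    {2} (size 1)  {3} (size 1)    {4} (size 1)  {5} (size 1)    {6} (size 1)  {7} (size 1)  
  chi_0          1             1               1             1               1             1               1             1             
  chi_1          1             exp(I*pi/4)     I             exp(3*I*pi/4)   -1            exp(-3*I*pi/4)  -I            exp(-I*pi/4)  
  chi_2          1             I               -1            -I              1             I               -1            -I            
  chi_3          1             exp(3*I*pi/4)   -I            exp(I*pi/4)     -1            exp(-I*pi/4)    I             exp(-3*I*pi/4)
  chi_4          1             -1              1             -1              1             -1              1             -1            
  chi_5          1             exp(-3*I*pi/4)  I             exp(-I*pi/4)    -1            exp(I*pi/4)     -I            exp(3*I*pi/4) 
  chi_6          1             -I              -1            I               1             -I              -1            I             
  chi_7          1             exp(-I*pi/4)    -I            exp(-3*I*pi/4)  -1            exp(3*I*pi/4)   I             exp(I*pi/4)   

Spot check: chi_0(2) = zeta_8^(0*2) = zeta_8^0 = 1.

Details: Z/8Z is abelian, so all 8 irreducible complex representations are 1-dimensional. They are given by chi_k(m) = zeta_8^(k*m) for k = 0,...,7. Row orthogonality: sum_m chi_k(m) conj(chi_l(m)) = 8 * [k = l].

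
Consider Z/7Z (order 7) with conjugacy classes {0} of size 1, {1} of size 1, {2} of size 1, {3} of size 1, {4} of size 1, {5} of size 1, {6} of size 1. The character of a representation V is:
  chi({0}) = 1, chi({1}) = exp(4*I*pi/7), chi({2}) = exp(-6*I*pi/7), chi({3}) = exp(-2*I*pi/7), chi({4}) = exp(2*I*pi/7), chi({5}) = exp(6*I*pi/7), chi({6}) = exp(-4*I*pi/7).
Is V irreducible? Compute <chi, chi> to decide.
Irreducible: <chi, chi> = 1.

Justification: <chi, chi> = (1/|G|) sum_C |C| * |chi(C)|^2 = (1/7)[1*|1|^2 + 1*|exp(4*I*pi/7)|^2 + 1*|exp(-6*I*pi/7)|^2 + 1*|exp(-2*I*pi/7)|^2 + 1*|exp(2*I*pi/7)|^2 + 1*|exp(6*I*pi/7)|^2 + 1*|exp(-4*I*pi/7)|^2]
  = (1/7)[(1) + (1) + (1) + (1) + (1) + (1) + (1)] = 7/7 = 1.
(Exp terms are combined using exp(i*s)*conj(exp(i*t)) = exp(i*(s-t)), and sums of them are collapsed using the identity that for every m > 1 the m distinct m-th roots of unity sum to 0, e.g. 1 + exp(2*I*pi/3) + exp(-2*I*pi/3) = 0.)
A character is irreducible iff <chi, chi> = 1, so this representation is irreducible.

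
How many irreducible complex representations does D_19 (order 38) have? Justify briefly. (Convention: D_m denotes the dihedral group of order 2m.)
11

Argument: The number of irreducible complex representations of a finite group equals its number of conjugacy classes. D_19 has 11 conjugacy classes ((n+3)/2 for n odd), so D_19 (order 38) has exactly 11 irreducible complex representations.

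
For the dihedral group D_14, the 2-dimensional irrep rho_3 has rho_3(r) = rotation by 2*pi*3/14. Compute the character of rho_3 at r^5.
chi_{rho_3}(r^5) = 2*cos(2*pi*3*5/14) = 2*cos(15*pi/7)

Why: rho_3(r^5) is rotation by angle 2*pi*3*5/14, whose trace is 2*cos(2*pi*3*5/14) = 2*cos(15*pi/7).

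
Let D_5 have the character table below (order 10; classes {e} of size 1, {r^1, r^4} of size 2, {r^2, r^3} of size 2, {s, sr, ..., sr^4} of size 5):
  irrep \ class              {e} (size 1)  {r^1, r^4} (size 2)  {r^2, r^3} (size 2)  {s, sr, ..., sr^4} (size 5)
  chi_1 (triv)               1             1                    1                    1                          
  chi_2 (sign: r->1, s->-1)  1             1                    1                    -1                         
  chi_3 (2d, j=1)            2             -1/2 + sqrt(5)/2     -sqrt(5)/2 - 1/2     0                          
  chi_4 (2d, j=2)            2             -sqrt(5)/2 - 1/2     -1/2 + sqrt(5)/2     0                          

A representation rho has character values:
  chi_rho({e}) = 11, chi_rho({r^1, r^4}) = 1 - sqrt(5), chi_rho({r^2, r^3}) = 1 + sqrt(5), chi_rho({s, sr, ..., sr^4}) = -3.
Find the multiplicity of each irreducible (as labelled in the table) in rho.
Multiplicities: chi_1: 0, chi_2: 3, chi_3: 1, chi_4: 3.

Working: Use <chi_rho, chi> = (1/|G|) sum_C |C| * chi_rho(C) * conj(chi(C)) with |G| = 10 for each irreducible chi in the table:
  <chi_rho, chi_1> = (1/10)[1*(11)*conj(1) + 2*(1 - sqrt(5))*conj(1) + 2*(1 + sqrt(5))*conj(1) + 5*(-3)*conj(1)]
      = (1/10)[(11) + (2 - 2*sqrt(5)) + (2 + 2*sqrt(5)) + (-15)] = 0/10 = 0
  <chi_rho, chi_2> = (1/10)[1*(11)*conj(1) + 2*(1 - sqrt(5))*conj(1) + 2*(1 + sqrt(5))*conj(1) + 5*(-3)*conj(-1)]
      = (1/10)[(11) + (2 - 2*sqrt(5)) + (2 + 2*sqrt(5)) + (15)] = 30/10 = 3
  <chi_rho, chi_3> = (1/10)[1*(11)*conj(2) + 2*(1 - sqrt(5))*conj(-1/2 + sqrt(5)/2) + 2*(1 + sqrt(5))*conj(-sqrt(5)/2 - 1/2) + 5*(-3)*conj(0)]
      = (1/10)[(22) + (-6 + 2*sqrt(5)) + (-6 - 2*sqrt(5)) + (0)] = 10/10 = 1
  <chi_rho, chi_4> = (1/10)[1*(11)*conj(2) + 2*(1 - sqrt(5))*conj(-sqrt(5)/2 - 1/2) + 2*(1 + sqrt(5))*conj(-1/2 + sqrt(5)/2) + 5*(-3)*conj(0)]
      = (1/10)[(22) + (4) + (4) + (0)] = 30/10 = 3
Dimension check: dim(rho) = sum (mult * dim) = 0*1 + 3*1 + 1*2 + 3*2 = 11 = chi_rho(e) = 11.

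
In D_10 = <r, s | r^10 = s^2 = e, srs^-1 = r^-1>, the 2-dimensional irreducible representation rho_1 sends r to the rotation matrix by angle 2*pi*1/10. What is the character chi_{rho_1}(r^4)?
chi_{rho_1}(r^4) = 2*cos(2*pi*1*4/10) = -sqrt(5)/2 - 1/2

Details: rho_1(r^4) is rotation by angle 2*pi*1*4/10, whose trace is 2*cos(2*pi*1*4/10) = -sqrt(5)/2 - 1/2.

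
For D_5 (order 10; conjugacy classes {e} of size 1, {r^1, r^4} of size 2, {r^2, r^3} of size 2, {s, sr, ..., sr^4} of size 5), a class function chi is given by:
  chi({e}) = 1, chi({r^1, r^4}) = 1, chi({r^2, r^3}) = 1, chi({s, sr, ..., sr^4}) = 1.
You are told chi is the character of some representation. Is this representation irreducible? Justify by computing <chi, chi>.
Irreducible: <chi, chi> = 1.

<chi, chi> = (1/|G|) sum_C |C| * |chi(C)|^2 = (1/10)[1*|1|^2 + 2*|1|^2 + 2*|1|^2 + 5*|1|^2]
  = (1/10)[(1) + (2) + (2) + (5)] = 10/10 = 1.
A character is irreducible iff <chi, chi> = 1, so this representation is irreducible.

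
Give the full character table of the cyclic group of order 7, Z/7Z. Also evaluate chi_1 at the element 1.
Character table of Z/7Z (irreps indexed chi_0,...,chi_6 with chi_k(m) = zeta_7^(k*m), zeta_7 = exp(2*pi*i/7)):
  irrep \ class  {0} (size 1)  {1} (size 1)    {2} (size 1)    {3} (size 1)    {4} (size 1)    {5} (size 1)    {6} (size 1)  
  chi_0          1             1               1               1               1               1               1             
  chi_1          1             exp(2*I*pi/7)   exp(4*I*pi/7)   exp(6*I*pi/7)   exp(-6*I*pi/7)  exp(-4*I*pi/7)  exp(-2*I*pi/7)
  chi_2          1             exp(4*I*pi/7)   exp(-6*I*pi/7)  exp(-2*I*pi/7)  exp(2*I*pi/7)   exp(6*I*pi/7)   exp(-4*I*pi/7)
  chi_3          1             exp(6*I*pi/7)   exp(-2*I*pi/7)  exp(4*I*pi/7)   exp(-4*I*pi/7)  exp(2*I*pi/7)   exp(-6*I*pi/7)
  chi_4          1             exp(-6*I*pi/7)  exp(2*I*pi/7)   exp(-4*I*pi/7)  exp(4*I*pi/7)   exp(-2*I*pi/7)  exp(6*I*pi/7) 
  chi_5          1             exp(-4*I*pi/7)  exp(6*I*pi/7)   exp(2*I*pi/7)   exp(-2*I*pi/7)  exp(-6*I*pi/7)  exp(4*I*pi/7) 
  chi_6          1             exp(-2*I*pi/7)  exp(-4*I*pi/7)  exp(-6*I*pi/7)  exp(6*I*pi/7)   exp(4*I*pi/7)   exp(2*I*pi/7) 

Spot check: chi_1(1) = zeta_7^(1*1) = zeta_7^1 = exp(2*I*pi/7).

Justification: Z/7Z is abelian, so all 7 irreducible complex representations are 1-dimensional. They are given by chi_k(m) = zeta_7^(k*m) for k = 0,...,6. Row orthogonality: sum_m chi_k(m) conj(chi_l(m)) = 7 * [k = l].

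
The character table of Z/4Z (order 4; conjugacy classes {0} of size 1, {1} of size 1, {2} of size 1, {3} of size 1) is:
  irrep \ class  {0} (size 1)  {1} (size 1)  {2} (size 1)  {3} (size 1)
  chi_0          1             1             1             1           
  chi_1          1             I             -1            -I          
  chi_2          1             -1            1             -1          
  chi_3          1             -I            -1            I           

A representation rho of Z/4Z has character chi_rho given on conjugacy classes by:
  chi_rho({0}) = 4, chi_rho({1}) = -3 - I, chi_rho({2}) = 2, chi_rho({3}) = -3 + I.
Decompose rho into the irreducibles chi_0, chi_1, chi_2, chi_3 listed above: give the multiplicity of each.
Multiplicities: chi_0: 0, chi_1: 0, chi_2: 3, chi_3: 1.

Working: Use <chi_rho, chi> = (1/|G|) sum_C |C| * chi_rho(C) * conj(chi(C)) with |G| = 4 for each irreducible chi in the table:
  <chi_rho, chi_0> = (1/4)[1*(4)*conj(1) + 1*(-3 - I)*conj(1) + 1*(2)*conj(1) + 1*(-3 + I)*conj(1)]
      = (1/4)[(4) + (-3 - I) + (2) + (-3 + I)] = 0/4 = 0
  <chi_rho, chi_1> = (1/4)[1*(4)*conj(1) + 1*(-3 - I)*conj(I) + 1*(2)*conj(-1) + 1*(-3 + I)*conj(-I)]
      = (1/4)[(4) + (-1 + 3*I) + (-2) + (-1 - 3*I)] = 0/4 = 0
  <chi_rho, chi_2> = (1/4)[1*(4)*conj(1) + 1*(-3 - I)*conj(-1) + 1*(2)*conj(1) + 1*(-3 + I)*conj(-1)]
      = (1/4)[(4) + (3 + I) + (2) + (3 - I)] = 12/4 = 3
  <chi_rho, chi_3> = (1/4)[1*(4)*conj(1) + 1*(-3 - I)*conj(-I) + 1*(2)*conj(-1) + 1*(-3 + I)*conj(I)]
      = (1/4)[(4) + (1 - 3*I) + (-2) + (1 + 3*I)] = 4/4 = 1
(Exp terms are combined using exp(i*s)*conj(exp(i*t)) = exp(i*(s-t)), and sums of them are collapsed using the identity that for every m > 1 the m distinct m-th roots of unity sum to 0, e.g. 1 + exp(2*I*pi/3) + exp(-2*I*pi/3) = 0.)
Dimension check: dim(rho) = sum (mult * dim) = 0*1 + 0*1 + 3*1 + 1*1 = 4 = chi_rho(e) = 4.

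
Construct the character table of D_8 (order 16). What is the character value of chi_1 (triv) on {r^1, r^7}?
Conjugacy classes: {e} of size 1, {r^4} of size 1, {r^1, r^7} of size 2, {r^2, r^6} of size 2, {r^3, r^5} of size 2, {s, sr^2, ...} of size 4, {sr, sr^3, ...} of size 4.
Character table:
  irrep \ class              {e} (size 1)  {r^4} (size 1)  {r^1, r^7} (size 2)  {r^2, r^6} (size 2)  {r^3, r^5} (size 2)  {s, sr^2, ...} (size 4)  {sr, sr^3, ...} (size 4)
  chi_1 (triv)               1             1               1                    1                    1                    1                        1                       
  chi_2 (sign: r->1, s->-1)  1             1               1                    1                    1                    -1                       -1                      
  chi_3 (r->-1, s->1)        1             1               -1                   1                    -1                   1                        -1                      
  chi_4 (r->-1, s->-1)       1             1               -1                   1                    -1                   -1                       1                       
  chi_5 (2d, j=1)            2             -2              sqrt(2)              0                    -sqrt(2)             0                        0                       
  chi_6 (2d, j=2)            2             2               0                    -2                   0                    0                        0                       
  chi_7 (2d, j=3)            2             -2              -sqrt(2)             0                    sqrt(2)              0                        0                       

Spot check: chi_1 (triv) on {r^1, r^7} = 1.

Derivation: D_8 has order 2*8 = 16 with 7 conjugacy classes, hence 7 irreducibles. Sum of squared dims 1 + 1 + 1 + 1 + 4 + 4 + 4 = 16 = |G|. Linear characters come from the abelianisation; the 2-dimensional irreps have character r^k -> 2*cos(2*pi*j*k/8), reflections -> 0.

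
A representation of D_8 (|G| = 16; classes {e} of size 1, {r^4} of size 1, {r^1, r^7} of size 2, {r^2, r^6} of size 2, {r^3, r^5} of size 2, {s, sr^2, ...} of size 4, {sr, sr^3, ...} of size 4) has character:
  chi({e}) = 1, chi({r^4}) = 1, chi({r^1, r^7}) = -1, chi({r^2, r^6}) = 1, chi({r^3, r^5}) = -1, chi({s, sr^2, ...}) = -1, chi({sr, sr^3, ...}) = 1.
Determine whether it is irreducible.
Irreducible: <chi, chi> = 1.

Why: <chi, chi> = (1/|G|) sum_C |C| * |chi(C)|^2 = (1/16)[1*|1|^2 + 1*|1|^2 + 2*|-1|^2 + 2*|1|^2 + 2*|-1|^2 + 4*|-1|^2 + 4*|1|^2]
  = (1/16)[(1) + (1) + (2) + (2) + (2) + (4) + (4)] = 16/16 = 1.
A character is irreducible iff <chi, chi> = 1, so this representation is irreducible.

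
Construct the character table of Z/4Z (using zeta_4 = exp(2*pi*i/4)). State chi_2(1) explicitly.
Character table of Z/4Z (irreps indexed chi_0,...,chi_3 with chi_k(m) = zeta_4^(k*m), zeta_4 = exp(2*pi*i/4)):
  irrep \ class  {0} (size 1)  {1} (size 1)  {2} (size 1)  {3} (size 1)
  chi_0          1             1             1             1           
  chi_1          1             I             -1            -I          
  chi_2          1             -1            1             -1          
  chi_3          1             -I            -1            I           

Spot check: chi_2(1) = zeta_4^(2*1) = zeta_4^2 = -1.

Argument: Z/4Z is abelian, so all 4 irreducible complex representations are 1-dimensional. They are given by chi_k(m) = zeta_4^(k*m) for k = 0,...,3. Row orthogonality: sum_m chi_k(m) conj(chi_l(m)) = 4 * [k = l].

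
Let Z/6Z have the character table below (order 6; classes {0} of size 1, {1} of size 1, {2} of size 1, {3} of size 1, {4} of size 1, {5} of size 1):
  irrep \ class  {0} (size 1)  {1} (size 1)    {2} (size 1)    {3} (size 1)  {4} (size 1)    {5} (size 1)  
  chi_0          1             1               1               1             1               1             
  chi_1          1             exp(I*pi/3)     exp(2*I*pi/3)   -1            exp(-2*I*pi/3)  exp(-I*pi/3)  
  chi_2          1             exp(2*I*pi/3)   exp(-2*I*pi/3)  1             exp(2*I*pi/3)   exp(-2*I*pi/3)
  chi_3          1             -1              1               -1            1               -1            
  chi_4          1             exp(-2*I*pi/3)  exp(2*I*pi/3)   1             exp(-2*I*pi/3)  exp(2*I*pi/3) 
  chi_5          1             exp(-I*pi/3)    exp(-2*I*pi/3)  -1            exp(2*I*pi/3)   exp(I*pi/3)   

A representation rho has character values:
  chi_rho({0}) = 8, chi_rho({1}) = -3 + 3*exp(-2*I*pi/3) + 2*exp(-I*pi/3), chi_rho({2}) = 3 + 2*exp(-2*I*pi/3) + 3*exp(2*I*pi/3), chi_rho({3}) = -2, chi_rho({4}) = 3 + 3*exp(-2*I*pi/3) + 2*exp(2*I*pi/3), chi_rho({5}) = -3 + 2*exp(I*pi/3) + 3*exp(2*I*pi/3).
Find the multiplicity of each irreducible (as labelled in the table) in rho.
Multiplicities: chi_0: 0, chi_1: 0, chi_2: 0, chi_3: 3, chi_4: 3, chi_5: 2.

Reasoning: Use <chi_rho, chi> = (1/|G|) sum_C |C| * chi_rho(C) * conj(chi(C)) with |G| = 6 for each irreducible chi in the table:
  <chi_rho, chi_0> = (1/6)[1*(8)*conj(1) + 1*(-3 + 3*exp(-2*I*pi/3) + 2*exp(-I*pi/3))*conj(1) + 1*(3 + 2*exp(-2*I*pi/3) + 3*exp(2*I*pi/3))*conj(1) + 1*(-2)*conj(1) + 1*(3 + 3*exp(-2*I*pi/3) + 2*exp(2*I*pi/3))*conj(1) + 1*(-3 + 2*exp(I*pi/3) + 3*exp(2*I*pi/3))*conj(1)]
      = (1/6)[(8) + (-3 + 3*exp(-2*I*pi/3) + 2*exp(-I*pi/3)) + (3 + 2*exp(-2*I*pi/3) + 3*exp(2*I*pi/3)) + (-2) + (3 + 3*exp(-2*I*pi/3) + 2*exp(2*I*pi/3)) + (-3 + 2*exp(I*pi/3) + 3*exp(2*I*pi/3))] = 0/6 = 0
  <chi_rho, chi_1> = (1/6)[1*(8)*conj(1) + 1*(-3 + 3*exp(-2*I*pi/3) + 2*exp(-I*pi/3))*conj(exp(I*pi/3)) + 1*(3 + 2*exp(-2*I*pi/3) + 3*exp(2*I*pi/3))*conj(exp(2*I*pi/3)) + 1*(-2)*conj(-1) + 1*(3 + 3*exp(-2*I*pi/3) + 2*exp(2*I*pi/3))*conj(exp(-2*I*pi/3)) + 1*(-3 + 2*exp(I*pi/3) + 3*exp(2*I*pi/3))*conj(exp(-I*pi/3))]
      = (1/6)[(8) + (-3 + 2*exp(-2*I*pi/3) - 3*exp(-I*pi/3)) + (3 + 3*exp(-2*I*pi/3) + 2*exp(2*I*pi/3)) + (2) + (3 + 2*exp(-2*I*pi/3) + 3*exp(2*I*pi/3)) + (-3 - 3*exp(I*pi/3) + 2*exp(2*I*pi/3))] = 0/6 = 0
  <chi_rho, chi_2> = (1/6)[1*(8)*conj(1) + 1*(-3 + 3*exp(-2*I*pi/3) + 2*exp(-I*pi/3))*conj(exp(2*I*pi/3)) + 1*(3 + 2*exp(-2*I*pi/3) + 3*exp(2*I*pi/3))*conj(exp(-2*I*pi/3)) + 1*(-2)*conj(1) + 1*(3 + 3*exp(-2*I*pi/3) + 2*exp(2*I*pi/3))*conj(exp(2*I*pi/3)) + 1*(-3 + 2*exp(I*pi/3) + 3*exp(2*I*pi/3))*conj(exp(-2*I*pi/3))]
      = (1/6)[(8) + (-2 + 3*exp(2*I*pi/3) - 3*exp(-2*I*pi/3)) + (-1) + (-2) + (-1) + (-2 + 3*exp(-2*I*pi/3) - 3*exp(2*I*pi/3))] = 0/6 = 0
  <chi_rho, chi_3> = (1/6)[1*(8)*conj(1) + 1*(-3 + 3*exp(-2*I*pi/3) + 2*exp(-I*pi/3))*conj(-1) + 1*(3 + 2*exp(-2*I*pi/3) + 3*exp(2*I*pi/3))*conj(1) + 1*(-2)*conj(-1) + 1*(3 + 3*exp(-2*I*pi/3) + 2*exp(2*I*pi/3))*conj(1) + 1*(-3 + 2*exp(I*pi/3) + 3*exp(2*I*pi/3))*conj(-1)]
      = (1/6)[(8) + (3 - 2*exp(-I*pi/3) - 3*exp(-2*I*pi/3)) + (3 + 2*exp(-2*I*pi/3) + 3*exp(2*I*pi/3)) + (2) + (3 + 3*exp(-2*I*pi/3) + 2*exp(2*I*pi/3)) + (3 - 3*exp(2*I*pi/3) - 2*exp(I*pi/3))] = 18/6 = 3
  <chi_rho, chi_4> = (1/6)[1*(8)*conj(1) + 1*(-3 + 3*exp(-2*I*pi/3) + 2*exp(-I*pi/3))*conj(exp(-2*I*pi/3)) + 1*(3 + 2*exp(-2*I*pi/3) + 3*exp(2*I*pi/3))*conj(exp(2*I*pi/3)) + 1*(-2)*conj(1) + 1*(3 + 3*exp(-2*I*pi/3) + 2*exp(2*I*pi/3))*conj(exp(-2*I*pi/3)) + 1*(-3 + 2*exp(I*pi/3) + 3*exp(2*I*pi/3))*conj(exp(2*I*pi/3))]
      = (1/6)[(8) + (3 - 3*exp(2*I*pi/3) + 2*exp(I*pi/3)) + (3 + 3*exp(-2*I*pi/3) + 2*exp(2*I*pi/3)) + (-2) + (3 + 2*exp(-2*I*pi/3) + 3*exp(2*I*pi/3)) + (3 + 2*exp(-I*pi/3) - 3*exp(-2*I*pi/3))] = 18/6 = 3
  <chi_rho, chi_5> = (1/6)[1*(8)*conj(1) + 1*(-3 + 3*exp(-2*I*pi/3) + 2*exp(-I*pi/3))*conj(exp(-I*pi/3)) + 1*(3 + 2*exp(-2*I*pi/3) + 3*exp(2*I*pi/3))*conj(exp(-2*I*pi/3)) + 1*(-2)*conj(-1) + 1*(3 + 3*exp(-2*I*pi/3) + 2*exp(2*I*pi/3))*conj(exp(2*I*pi/3)) + 1*(-3 + 2*exp(I*pi/3) + 3*exp(2*I*pi/3))*conj(exp(I*pi/3))]
      = (1/6)[(8) + (2 - 3*exp(I*pi/3) + 3*exp(-I*pi/3)) + (-1) + (2) + (-1) + (2 - 3*exp(-I*pi/3) + 3*exp(I*pi/3))] = 12/6 = 2
(Exp terms are combined using exp(i*s)*conj(exp(i*t)) = exp(i*(s-t)), and sums of them are collapsed using the identity that for every m > 1 the m distinct m-th roots of unity sum to 0, e.g. 1 + exp(2*I*pi/3) + exp(-2*I*pi/3) = 0.)
Dimension check: dim(rho) = sum (mult * dim) = 0*1 + 0*1 + 0*1 + 3*1 + 3*1 + 2*1 = 8 = chi_rho(e) = 8.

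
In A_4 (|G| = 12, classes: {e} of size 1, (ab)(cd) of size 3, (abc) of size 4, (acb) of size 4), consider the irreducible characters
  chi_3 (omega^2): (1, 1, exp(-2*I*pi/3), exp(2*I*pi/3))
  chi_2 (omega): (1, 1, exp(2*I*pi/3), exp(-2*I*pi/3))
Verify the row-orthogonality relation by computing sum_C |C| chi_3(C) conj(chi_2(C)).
Sum = 0; so <chi_3, chi_2> = 0 (distinct irreducibles are orthogonal).

Reasoning: Compute term by term over conjugacy classes (|C| * chi_3(C) * conj(chi_2(C))):
  1*(1)*conj(1) + 3*(1)*conj(1) + 4*(exp(-2*I*pi/3))*conj(exp(2*I*pi/3)) + 4*(exp(2*I*pi/3))*conj(exp(-2*I*pi/3))
  = (1) + (3) + (4*exp(2*I*pi/3)) + (4*exp(-2*I*pi/3))
  = 0.
(Exp terms are combined using exp(i*s)*conj(exp(i*t)) = exp(i*(s-t)), and sums of them are collapsed using the identity that for every m > 1 the m distinct m-th roots of unity sum to 0, e.g. 1 + exp(2*I*pi/3) + exp(-2*I*pi/3) = 0.)
Dividing by |G| = 12 gives 0/12 = 0, matching the row-orthogonality relation <chi_3, chi_2> = [chi_3 = chi_2].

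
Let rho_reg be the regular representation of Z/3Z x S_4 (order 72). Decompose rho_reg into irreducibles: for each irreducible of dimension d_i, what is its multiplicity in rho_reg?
Each irreducible V_i of dimension d_i appears with multiplicity d_i, i.e. rho_reg = (direct sum over all irreducibles V_i) d_i V_i. The irreducible dimensions for Z/3Z x S_4 are 1, 1, 1, 1, 1, 1, 2, 2, 2, 3, 3, 3, 3, 3, 3: 6 irreducibles of dimension 1, each with multiplicity 1; 3 irreducibles of dimension 2, each with multiplicity 2; 6 irreducibles of dimension 3, each with multiplicity 3. Total dimension 6*1*1 + 3*2*2 + 6*3*3 = 72 = |G|.

Derivation: General theorem: in the regular representation of a finite group G, each irreducible appears with multiplicity equal to its dimension. Check: dim(rho_reg) = sum d_i^2 = 1 + 1 + 1 + 1 + 1 + 1 + 4 + 4 + 4 + 9 + 9 + 9 + 9 + 9 + 9 = 72 = |G|.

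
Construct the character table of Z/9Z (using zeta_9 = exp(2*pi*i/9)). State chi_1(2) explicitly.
Character table of Z/9Z (irreps indexed chi_0,...,chi_8 with chi_k(m) = zeta_9^(k*m), zeta_9 = exp(2*pi*i/9)):
  irrep \ class  {0} (size 1)  {1} (size 1)    {2} (size 1)    {3} (size 1)    {4} (size 1)    {5} (size 1)    {6} (size 1)    {7} (size 1)    {8} (size 1)  
  chi_0          1             1               1               1               1               1               1               1               1             
  chi_1          1             exp(2*I*pi/9)   exp(4*I*pi/9)   exp(2*I*pi/3)   exp(8*I*pi/9)   exp(-8*I*pi/9)  exp(-2*I*pi/3)  exp(-4*I*pi/9)  exp(-2*I*pi/9)
  chi_2          1             exp(4*I*pi/9)   exp(8*I*pi/9)   exp(-2*I*pi/3)  exp(-2*I*pi/9)  exp(2*I*pi/9)   exp(2*I*pi/3)   exp(-8*I*pi/9)  exp(-4*I*pi/9)
  chi_3          1             exp(2*I*pi/3)   exp(-2*I*pi/3)  1               exp(2*I*pi/3)   exp(-2*I*pi/3)  1               exp(2*I*pi/3)   exp(-2*I*pi/3)
  chi_4          1             exp(8*I*pi/9)   exp(-2*I*pi/9)  exp(2*I*pi/3)   exp(-4*I*pi/9)  exp(4*I*pi/9)   exp(-2*I*pi/3)  exp(2*I*pi/9)   exp(-8*I*pi/9)
  chi_5          1             exp(-8*I*pi/9)  exp(2*I*pi/9)   exp(-2*I*pi/3)  exp(4*I*pi/9)   exp(-4*I*pi/9)  exp(2*I*pi/3)   exp(-2*I*pi/9)  exp(8*I*pi/9) 
  chi_6          1             exp(-2*I*pi/3)  exp(2*I*pi/3)   1               exp(-2*I*pi/3)  exp(2*I*pi/3)   1               exp(-2*I*pi/3)  exp(2*I*pi/3) 
  chi_7          1             exp(-4*I*pi/9)  exp(-8*I*pi/9)  exp(2*I*pi/3)   exp(2*I*pi/9)   exp(-2*I*pi/9)  exp(-2*I*pi/3)  exp(8*I*pi/9)   exp(4*I*pi/9) 
  chi_8          1             exp(-2*I*pi/9)  exp(-4*I*pi/9)  exp(-2*I*pi/3)  exp(-8*I*pi/9)  exp(8*I*pi/9)   exp(2*I*pi/3)   exp(4*I*pi/9)   exp(2*I*pi/9) 

Spot check: chi_1(2) = zeta_9^(1*2) = zeta_9^2 = exp(4*I*pi/9).

Derivation: Z/9Z is abelian, so all 9 irreducible complex representations are 1-dimensional. They are given by chi_k(m) = zeta_9^(k*m) for k = 0,...,8. Row orthogonality: sum_m chi_k(m) conj(chi_l(m)) = 9 * [k = l].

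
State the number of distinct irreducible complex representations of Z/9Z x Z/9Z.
81

Reasoning: The number of irreducible complex representations of a finite group equals its number of conjugacy classes. Z/9Z x Z/9Z is abelian of order 81, so every element is its own conjugacy class: 81 classes, so Z/9Z x Z/9Z (order 81) has exactly 81 irreducible complex representations.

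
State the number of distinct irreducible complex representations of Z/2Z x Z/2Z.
4

Solution. The number of irreducible complex representations of a finite group equals its number of conjugacy classes. Z/2Z x Z/2Z is abelian of order 4, so every element is its own conjugacy class: 4 classes, so Z/2Z x Z/2Z (order 4) has exactly 4 irreducible complex representations.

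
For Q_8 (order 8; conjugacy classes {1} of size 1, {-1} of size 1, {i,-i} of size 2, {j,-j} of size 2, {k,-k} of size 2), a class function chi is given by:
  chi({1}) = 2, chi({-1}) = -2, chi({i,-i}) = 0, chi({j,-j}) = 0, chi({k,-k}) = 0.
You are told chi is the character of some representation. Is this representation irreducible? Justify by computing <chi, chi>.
Irreducible: <chi, chi> = 1.

Justification: <chi, chi> = (1/|G|) sum_C |C| * |chi(C)|^2 = (1/8)[1*|2|^2 + 1*|-2|^2 + 2*|0|^2 + 2*|0|^2 + 2*|0|^2]
  = (1/8)[(4) + (4) + (0) + (0) + (0)] = 8/8 = 1.
A character is irreducible iff <chi, chi> = 1, so this representation is irreducible.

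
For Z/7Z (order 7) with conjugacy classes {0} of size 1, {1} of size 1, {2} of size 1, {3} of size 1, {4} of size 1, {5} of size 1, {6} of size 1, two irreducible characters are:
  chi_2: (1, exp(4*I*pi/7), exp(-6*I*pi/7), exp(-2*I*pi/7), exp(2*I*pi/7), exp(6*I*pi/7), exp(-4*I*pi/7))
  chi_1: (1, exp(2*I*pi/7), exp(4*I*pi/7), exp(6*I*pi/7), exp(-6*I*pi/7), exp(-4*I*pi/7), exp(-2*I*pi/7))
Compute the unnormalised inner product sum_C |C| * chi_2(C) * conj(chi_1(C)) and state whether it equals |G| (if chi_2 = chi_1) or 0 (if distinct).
Sum = 0; so <chi_2, chi_1> = 0 (distinct irreducibles are orthogonal).

Compute term by term over conjugacy classes (|C| * chi_2(C) * conj(chi_1(C))):
  1*(1)*conj(1) + 1*(exp(4*I*pi/7))*conj(exp(2*I*pi/7)) + 1*(exp(-6*I*pi/7))*conj(exp(4*I*pi/7)) + 1*(exp(-2*I*pi/7))*conj(exp(6*I*pi/7)) + 1*(exp(2*I*pi/7))*conj(exp(-6*I*pi/7)) + 1*(exp(6*I*pi/7))*conj(exp(-4*I*pi/7)) + 1*(exp(-4*I*pi/7))*conj(exp(-2*I*pi/7))
  = (1) + (exp(2*I*pi/7)) + (exp(4*I*pi/7)) + (exp(6*I*pi/7)) + (exp(-6*I*pi/7)) + (exp(-4*I*pi/7)) + (exp(-2*I*pi/7))
  = 0.
(Exp terms are combined using exp(i*s)*conj(exp(i*t)) = exp(i*(s-t)), and sums of them are collapsed using the identity that for every m > 1 the m distinct m-th roots of unity sum to 0, e.g. 1 + exp(2*I*pi/3) + exp(-2*I*pi/3) = 0.)
Dividing by |G| = 7 gives 0/7 = 0, matching the row-orthogonality relation <chi_2, chi_1> = [chi_2 = chi_1].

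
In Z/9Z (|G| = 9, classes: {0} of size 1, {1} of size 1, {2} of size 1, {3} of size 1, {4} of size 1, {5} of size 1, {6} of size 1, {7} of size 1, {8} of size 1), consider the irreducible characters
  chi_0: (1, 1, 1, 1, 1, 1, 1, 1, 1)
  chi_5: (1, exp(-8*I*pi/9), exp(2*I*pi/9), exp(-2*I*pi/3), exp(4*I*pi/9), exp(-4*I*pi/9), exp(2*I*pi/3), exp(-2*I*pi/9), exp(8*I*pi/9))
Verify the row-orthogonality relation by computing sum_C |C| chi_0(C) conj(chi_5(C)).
Sum = 0; so <chi_0, chi_5> = 0 (distinct irreducibles are orthogonal).

Compute term by term over conjugacy classes (|C| * chi_0(C) * conj(chi_5(C))):
  1*(1)*conj(1) + 1*(1)*conj(exp(-8*I*pi/9)) + 1*(1)*conj(exp(2*I*pi/9)) + 1*(1)*conj(exp(-2*I*pi/3)) + 1*(1)*conj(exp(4*I*pi/9)) + 1*(1)*conj(exp(-4*I*pi/9)) + 1*(1)*conj(exp(2*I*pi/3)) + 1*(1)*conj(exp(-2*I*pi/9)) + 1*(1)*conj(exp(8*I*pi/9))
  = (1) + (exp(8*I*pi/9)) + (exp(-2*I*pi/9)) + (exp(2*I*pi/3)) + (exp(-4*I*pi/9)) + (exp(4*I*pi/9)) + (exp(-2*I*pi/3)) + (exp(2*I*pi/9)) + (exp(-8*I*pi/9))
  = 0.
(Exp terms are combined using exp(i*s)*conj(exp(i*t)) = exp(i*(s-t)), and sums of them are collapsed using the identity that for every m > 1 the m distinct m-th roots of unity sum to 0, e.g. 1 + exp(2*I*pi/3) + exp(-2*I*pi/3) = 0.)
Dividing by |G| = 9 gives 0/9 = 0, matching the row-orthogonality relation <chi_0, chi_5> = [chi_0 = chi_5].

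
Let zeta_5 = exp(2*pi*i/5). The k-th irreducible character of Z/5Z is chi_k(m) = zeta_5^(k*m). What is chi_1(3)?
chi_1(3) = zeta_5^3 = exp(-4*I*pi/5)

Justification: chi_1(3) = zeta_5^(1*3) = zeta_5^3. Since zeta_5^5 = 1, this equals zeta_5^3 = exp(2*pi*i*3/5) = exp(-4*I*pi/5).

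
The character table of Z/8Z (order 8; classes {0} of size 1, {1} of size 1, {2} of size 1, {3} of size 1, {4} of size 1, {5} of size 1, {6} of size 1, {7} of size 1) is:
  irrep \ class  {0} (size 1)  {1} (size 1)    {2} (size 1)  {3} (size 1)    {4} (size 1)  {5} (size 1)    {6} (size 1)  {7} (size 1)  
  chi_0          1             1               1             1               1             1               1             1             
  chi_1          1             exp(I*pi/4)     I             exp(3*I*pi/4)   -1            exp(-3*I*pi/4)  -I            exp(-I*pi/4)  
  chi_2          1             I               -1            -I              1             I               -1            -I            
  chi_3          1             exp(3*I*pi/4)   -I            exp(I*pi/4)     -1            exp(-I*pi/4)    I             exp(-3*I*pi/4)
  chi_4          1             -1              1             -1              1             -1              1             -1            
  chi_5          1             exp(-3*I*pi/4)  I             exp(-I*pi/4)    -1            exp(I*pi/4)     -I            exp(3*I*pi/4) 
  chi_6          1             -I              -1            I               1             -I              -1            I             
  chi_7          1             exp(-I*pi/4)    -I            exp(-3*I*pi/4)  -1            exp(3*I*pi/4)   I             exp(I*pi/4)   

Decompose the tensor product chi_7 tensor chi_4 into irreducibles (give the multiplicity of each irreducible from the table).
chi_7 tensor chi_4 = chi_3 (all other irreducibles have multiplicity 0).

Why: The character of a tensor product is the pointwise product (chi_7 * chi_4)(C) = chi_7(C) * chi_4(C):
  {0}: (1)*(1), {1}: (exp(-I*pi/4))*(-1), {2}: (-I)*(1), {3}: (exp(-3*I*pi/4))*(-1), {4}: (-1)*(1), {5}: (exp(3*I*pi/4))*(-1), {6}: (I)*(1), {7}: (exp(I*pi/4))*(-1)
so (chi_7 * chi_4) takes values
  {0} -> 1, {1} -> -exp(-I*pi/4), {2} -> -I, {3} -> -exp(-3*I*pi/4), {4} -> -1, {5} -> -exp(3*I*pi/4), {6} -> I, {7} -> -exp(I*pi/4).
Now take the inner product of this character with each irreducible chi from the table, <chi_7*chi_4, chi> = (1/8) sum_C |C| (chi_7*chi_4)(C) conj(chi(C)):
  <chi_7*chi_4, chi_0> = (1/8)[1*(1)*conj(1) + 1*(-exp(-I*pi/4))*conj(1) + 1*(-I)*conj(1) + 1*(-exp(-3*I*pi/4))*conj(1) + 1*(-1)*conj(1) + 1*(-exp(3*I*pi/4))*conj(1) + 1*(I)*conj(1) + 1*(-exp(I*pi/4))*conj(1)]
      = (1/8)[(1) + (-exp(-I*pi/4)) + (-I) + (-exp(-3*I*pi/4)) + (-1) + (-exp(3*I*pi/4)) + (I) + (-exp(I*pi/4))] = 0/8 = 0
  <chi_7*chi_4, chi_1> = (1/8)[1*(1)*conj(1) + 1*(-exp(-I*pi/4))*conj(exp(I*pi/4)) + 1*(-I)*conj(I) + 1*(-exp(-3*I*pi/4))*conj(exp(3*I*pi/4)) + 1*(-1)*conj(-1) + 1*(-exp(3*I*pi/4))*conj(exp(-3*I*pi/4)) + 1*(I)*conj(-I) + 1*(-exp(I*pi/4))*conj(exp(-I*pi/4))]
      = (1/8)[(1) + (I) + (-1) + (-I) + (1) + (I) + (-1) + (-I)] = 0/8 = 0
  <chi_7*chi_4, chi_2> = (1/8)[1*(1)*conj(1) + 1*(-exp(-I*pi/4))*conj(I) + 1*(-I)*conj(-1) + 1*(-exp(-3*I*pi/4))*conj(-I) + 1*(-1)*conj(1) + 1*(-exp(3*I*pi/4))*conj(I) + 1*(I)*conj(-1) + 1*(-exp(I*pi/4))*conj(-I)]
      = (1/8)[(1) + (exp(I*pi/4)) + (I) + (-exp(-I*pi/4)) + (-1) + (exp(-3*I*pi/4)) + (-I) + (-exp(3*I*pi/4))] = 0/8 = 0
  <chi_7*chi_4, chi_3> = (1/8)[1*(1)*conj(1) + 1*(-exp(-I*pi/4))*conj(exp(3*I*pi/4)) + 1*(-I)*conj(-I) + 1*(-exp(-3*I*pi/4))*conj(exp(I*pi/4)) + 1*(-1)*conj(-1) + 1*(-exp(3*I*pi/4))*conj(exp(-I*pi/4)) + 1*(I)*conj(I) + 1*(-exp(I*pi/4))*conj(exp(-3*I*pi/4))]
      = (1/8)[(1) + (1) + (1) + (1) + (1) + (1) + (1) + (1)] = 8/8 = 1
  <chi_7*chi_4, chi_4> = (1/8)[1*(1)*conj(1) + 1*(-exp(-I*pi/4))*conj(-1) + 1*(-I)*conj(1) + 1*(-exp(-3*I*pi/4))*conj(-1) + 1*(-1)*conj(1) + 1*(-exp(3*I*pi/4))*conj(-1) + 1*(I)*conj(1) + 1*(-exp(I*pi/4))*conj(-1)]
      = (1/8)[(1) + (exp(-I*pi/4)) + (-I) + (exp(-3*I*pi/4)) + (-1) + (exp(3*I*pi/4)) + (I) + (exp(I*pi/4))] = 0/8 = 0
  <chi_7*chi_4, chi_5> = (1/8)[1*(1)*conj(1) + 1*(-exp(-I*pi/4))*conj(exp(-3*I*pi/4)) + 1*(-I)*conj(I) + 1*(-exp(-3*I*pi/4))*conj(exp(-I*pi/4)) + 1*(-1)*conj(-1) + 1*(-exp(3*I*pi/4))*conj(exp(I*pi/4)) + 1*(I)*conj(-I) + 1*(-exp(I*pi/4))*conj(exp(3*I*pi/4))]
      = (1/8)[(1) + (-I) + (-1) + (I) + (1) + (-I) + (-1) + (I)] = 0/8 = 0
  <chi_7*chi_4, chi_6> = (1/8)[1*(1)*conj(1) + 1*(-exp(-I*pi/4))*conj(-I) + 1*(-I)*conj(-1) + 1*(-exp(-3*I*pi/4))*conj(I) + 1*(-1)*conj(1) + 1*(-exp(3*I*pi/4))*conj(-I) + 1*(I)*conj(-1) + 1*(-exp(I*pi/4))*conj(I)]
      = (1/8)[(1) + (-exp(I*pi/4)) + (I) + (exp(-I*pi/4)) + (-1) + (-exp(-3*I*pi/4)) + (-I) + (exp(3*I*pi/4))] = 0/8 = 0
  <chi_7*chi_4, chi_7> = (1/8)[1*(1)*conj(1) + 1*(-exp(-I*pi/4))*conj(exp(-I*pi/4)) + 1*(-I)*conj(-I) + 1*(-exp(-3*I*pi/4))*conj(exp(-3*I*pi/4)) + 1*(-1)*conj(-1) + 1*(-exp(3*I*pi/4))*conj(exp(3*I*pi/4)) + 1*(I)*conj(I) + 1*(-exp(I*pi/4))*conj(exp(I*pi/4))]
      = (1/8)[(1) + (-1) + (1) + (-1) + (1) + (-1) + (1) + (-1)] = 0/8 = 0
(Exp terms are combined using exp(i*s)*conj(exp(i*t)) = exp(i*(s-t)), and sums of them are collapsed using the identity that for every m > 1 the m distinct m-th roots of unity sum to 0, e.g. 1 + exp(2*I*pi/3) + exp(-2*I*pi/3) = 0.)
Hence the multiplicities are chi_3: 1. Dimension check: dim(chi_7)*dim(chi_4) = 1*1 = 1 and sum (mult * dim) = 1*1 = 1.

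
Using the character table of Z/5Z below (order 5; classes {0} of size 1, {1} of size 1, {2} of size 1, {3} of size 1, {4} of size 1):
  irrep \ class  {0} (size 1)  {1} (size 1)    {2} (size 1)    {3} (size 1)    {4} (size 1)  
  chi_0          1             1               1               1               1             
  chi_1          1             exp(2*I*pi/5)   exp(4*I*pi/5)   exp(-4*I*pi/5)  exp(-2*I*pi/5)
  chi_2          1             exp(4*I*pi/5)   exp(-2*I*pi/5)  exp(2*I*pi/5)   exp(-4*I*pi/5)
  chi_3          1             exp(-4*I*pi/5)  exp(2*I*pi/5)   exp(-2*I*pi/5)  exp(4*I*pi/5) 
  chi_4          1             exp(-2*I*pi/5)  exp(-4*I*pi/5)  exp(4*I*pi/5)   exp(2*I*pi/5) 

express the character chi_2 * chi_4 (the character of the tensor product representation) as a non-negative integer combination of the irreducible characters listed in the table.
chi_2 tensor chi_4 = chi_1 (all other irreducibles have multiplicity 0).

Justification: The character of a tensor product is the pointwise product (chi_2 * chi_4)(C) = chi_2(C) * chi_4(C):
  {0}: (1)*(1), {1}: (exp(4*I*pi/5))*(exp(-2*I*pi/5)), {2}: (exp(-2*I*pi/5))*(exp(-4*I*pi/5)), {3}: (exp(2*I*pi/5))*(exp(4*I*pi/5)), {4}: (exp(-4*I*pi/5))*(exp(2*I*pi/5))
so (chi_2 * chi_4) takes values
  {0} -> 1, {1} -> exp(2*I*pi/5), {2} -> exp(4*I*pi/5), {3} -> exp(-4*I*pi/5), {4} -> exp(-2*I*pi/5).
Now take the inner product of this character with each irreducible chi from the table, <chi_2*chi_4, chi> = (1/5) sum_C |C| (chi_2*chi_4)(C) conj(chi(C)):
  <chi_2*chi_4, chi_0> = (1/5)[1*(1)*conj(1) + 1*(exp(2*I*pi/5))*conj(1) + 1*(exp(4*I*pi/5))*conj(1) + 1*(exp(-4*I*pi/5))*conj(1) + 1*(exp(-2*I*pi/5))*conj(1)]
      = (1/5)[(1) + (exp(2*I*pi/5)) + (exp(4*I*pi/5)) + (exp(-4*I*pi/5)) + (exp(-2*I*pi/5))] = 0/5 = 0
  <chi_2*chi_4, chi_1> = (1/5)[1*(1)*conj(1) + 1*(exp(2*I*pi/5))*conj(exp(2*I*pi/5)) + 1*(exp(4*I*pi/5))*conj(exp(4*I*pi/5)) + 1*(exp(-4*I*pi/5))*conj(exp(-4*I*pi/5)) + 1*(exp(-2*I*pi/5))*conj(exp(-2*I*pi/5))]
      = (1/5)[(1) + (1) + (1) + (1) + (1)] = 5/5 = 1
  <chi_2*chi_4, chi_2> = (1/5)[1*(1)*conj(1) + 1*(exp(2*I*pi/5))*conj(exp(4*I*pi/5)) + 1*(exp(4*I*pi/5))*conj(exp(-2*I*pi/5)) + 1*(exp(-4*I*pi/5))*conj(exp(2*I*pi/5)) + 1*(exp(-2*I*pi/5))*conj(exp(-4*I*pi/5))]
      = (1/5)[(1) + (exp(-2*I*pi/5)) + (exp(-4*I*pi/5)) + (exp(4*I*pi/5)) + (exp(2*I*pi/5))] = 0/5 = 0
  <chi_2*chi_4, chi_3> = (1/5)[1*(1)*conj(1) + 1*(exp(2*I*pi/5))*conj(exp(-4*I*pi/5)) + 1*(exp(4*I*pi/5))*conj(exp(2*I*pi/5)) + 1*(exp(-4*I*pi/5))*conj(exp(-2*I*pi/5)) + 1*(exp(-2*I*pi/5))*conj(exp(4*I*pi/5))]
      = (1/5)[(1) + (exp(-4*I*pi/5)) + (exp(2*I*pi/5)) + (exp(-2*I*pi/5)) + (exp(4*I*pi/5))] = 0/5 = 0
  <chi_2*chi_4, chi_4> = (1/5)[1*(1)*conj(1) + 1*(exp(2*I*pi/5))*conj(exp(-2*I*pi/5)) + 1*(exp(4*I*pi/5))*conj(exp(-4*I*pi/5)) + 1*(exp(-4*I*pi/5))*conj(exp(4*I*pi/5)) + 1*(exp(-2*I*pi/5))*conj(exp(2*I*pi/5))]
      = (1/5)[(1) + (exp(4*I*pi/5)) + (exp(-2*I*pi/5)) + (exp(2*I*pi/5)) + (exp(-4*I*pi/5))] = 0/5 = 0
(Exp terms are combined using exp(i*s)*conj(exp(i*t)) = exp(i*(s-t)), and sums of them are collapsed using the identity that for every m > 1 the m distinct m-th roots of unity sum to 0, e.g. 1 + exp(2*I*pi/3) + exp(-2*I*pi/3) = 0.)
Hence the multiplicities are chi_1: 1. Dimension check: dim(chi_2)*dim(chi_4) = 1*1 = 1 and sum (mult * dim) = 1*1 = 1.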